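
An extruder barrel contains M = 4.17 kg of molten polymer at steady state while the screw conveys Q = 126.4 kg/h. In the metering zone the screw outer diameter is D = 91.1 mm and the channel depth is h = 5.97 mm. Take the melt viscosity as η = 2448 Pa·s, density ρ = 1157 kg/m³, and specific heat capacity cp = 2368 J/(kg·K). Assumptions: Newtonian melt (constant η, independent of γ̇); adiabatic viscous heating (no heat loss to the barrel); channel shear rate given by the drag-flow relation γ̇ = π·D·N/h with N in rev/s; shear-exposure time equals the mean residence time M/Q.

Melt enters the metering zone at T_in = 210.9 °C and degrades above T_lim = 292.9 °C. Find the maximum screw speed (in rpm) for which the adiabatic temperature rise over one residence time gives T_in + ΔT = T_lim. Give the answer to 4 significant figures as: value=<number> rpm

value=34.79 rpm

Convert throughput: Q = 126.4 kg/h = 126.4/3600 = 0.0351111 kg/s
t_res = M / Q_s = 4.17 ÷ 0.0351111 = 118.766 s
Geometry in SI: D = 91.1 mm → 0.0911 m, h = 5.97 mm → 0.00597 m
ΔT_a = T_lim − T_in = 292.9 − 210.9 = 82 K
γ̇_max² = ΔT_a·ρ·cp/(η·t_res) = 82·1157·2368/(2448·118.766) = 772.727 s⁻²
γ̇_max = sqrt(772.727) = 27.798 s⁻¹
N_max = γ̇_max·h / (π·D) = 27.798 · 0.00597 / (π · 0.0911) = 0.579855 rev/s = 34.7913 rpm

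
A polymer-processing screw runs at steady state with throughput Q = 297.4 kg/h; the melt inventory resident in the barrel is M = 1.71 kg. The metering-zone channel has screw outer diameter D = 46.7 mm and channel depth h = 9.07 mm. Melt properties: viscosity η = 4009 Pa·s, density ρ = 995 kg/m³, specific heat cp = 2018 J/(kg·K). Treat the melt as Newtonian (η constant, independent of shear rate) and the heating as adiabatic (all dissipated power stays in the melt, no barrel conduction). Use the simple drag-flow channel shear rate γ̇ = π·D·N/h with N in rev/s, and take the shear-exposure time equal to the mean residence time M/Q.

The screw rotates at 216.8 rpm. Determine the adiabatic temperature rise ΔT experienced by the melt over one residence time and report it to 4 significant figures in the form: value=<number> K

value=141.2 K

Q_s = Q / 3600 = 297.4 / 3600 = 0.0826111 kg/s
Mean residence time: t_res = M/Q_s = 1.71 kg / 0.0826111 kg/s = 20.6994 s
Convert to SI: D = 0.0467 m, h = 0.00907 m, N = 216.8/60 = 3.61333 rev/s
γ̇ = π D N / h = (π)(0.0467)(3.61333) / 0.00907 = 58.4477 s⁻¹
ΔT = η·γ̇²·t_res / (ρ·cp) = 4009 · (58.4477)² · 20.6994 / (995 · 2018) = 141.184 K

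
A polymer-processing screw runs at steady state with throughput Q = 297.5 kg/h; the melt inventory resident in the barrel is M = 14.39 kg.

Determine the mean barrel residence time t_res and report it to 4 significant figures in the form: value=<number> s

value=174.1 s

Q_s = Q / 3600 = 297.5 / 3600 = 0.0826389 kg/s
Mean residence time: t_res = M/Q_s = 14.39 kg / 0.0826389 kg/s = 174.131 s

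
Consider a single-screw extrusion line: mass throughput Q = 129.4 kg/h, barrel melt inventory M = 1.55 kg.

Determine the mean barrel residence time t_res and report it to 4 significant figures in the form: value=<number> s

value=43.12 s

Q_s = Q / 3600 = 129.4 / 3600 = 0.0359444 kg/s
t_res = M / Q_s = 1.55 ÷ 0.0359444 = 43.1221 s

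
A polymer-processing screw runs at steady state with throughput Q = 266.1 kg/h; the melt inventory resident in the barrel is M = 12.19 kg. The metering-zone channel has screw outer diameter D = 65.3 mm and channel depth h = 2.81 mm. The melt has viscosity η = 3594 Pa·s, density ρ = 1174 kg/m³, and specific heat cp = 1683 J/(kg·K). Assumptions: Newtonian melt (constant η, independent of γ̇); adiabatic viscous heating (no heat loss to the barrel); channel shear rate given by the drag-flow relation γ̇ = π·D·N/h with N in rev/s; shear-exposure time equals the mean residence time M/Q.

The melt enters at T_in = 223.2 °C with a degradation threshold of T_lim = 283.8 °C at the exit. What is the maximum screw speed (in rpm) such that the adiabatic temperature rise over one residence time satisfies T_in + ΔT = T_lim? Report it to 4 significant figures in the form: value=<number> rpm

value=11.68 rpm

Convert throughput: Q = 266.1 kg/h = 266.1/3600 = 0.0739167 kg/s
t_res = M / Q_s = 12.19 / 0.0739167 = 164.915 s
Geometry in SI: D = 65.3 mm → 0.0653 m, h = 2.81 mm → 0.00281 m
Allowable rise: ΔT_a = T_lim − T_in = 283.8 − 223.2 = 60.6 K
γ̇_max² = ΔT_a·ρ·cp / (η·t_res) = [60.6 × 1174 × 1683] / [3594 × 164.915] = 202.016 s⁻²
γ̇_max = √202.016 = 14.2132 s⁻¹
N_max = γ̇_max·h / (π·D) = 14.2132 · 0.00281 / (π · 0.0653) = 0.194687 rev/s = 11.6812 rpm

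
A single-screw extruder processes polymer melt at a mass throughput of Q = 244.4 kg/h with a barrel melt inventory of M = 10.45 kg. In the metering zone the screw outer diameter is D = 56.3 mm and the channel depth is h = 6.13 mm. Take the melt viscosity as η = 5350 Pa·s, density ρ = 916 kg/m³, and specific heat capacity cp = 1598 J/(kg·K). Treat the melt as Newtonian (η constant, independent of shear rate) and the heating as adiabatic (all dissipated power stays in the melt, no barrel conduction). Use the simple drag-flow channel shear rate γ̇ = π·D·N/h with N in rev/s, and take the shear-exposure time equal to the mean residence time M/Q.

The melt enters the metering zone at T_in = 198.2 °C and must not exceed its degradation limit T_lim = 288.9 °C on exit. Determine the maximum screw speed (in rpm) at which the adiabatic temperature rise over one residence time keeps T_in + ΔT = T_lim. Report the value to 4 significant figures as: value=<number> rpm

value=26.40 rpm

Throughput in SI: Q_s = 244.4 kg/h ÷ 3600 s/h = 0.0678889 kg/s
Mean residence time: t_res = M/Q_s = 10.45 kg / 0.0678889 kg/s = 153.928 s
Geometry in SI: D = 56.3 mm → 0.0563 m, h = 6.13 mm → 0.00613 m
ΔT_a = T_lim − T_in = 288.9 − 198.2 = 90.7 K
γ̇_max² = ΔT_a·ρ·cp / (η·t_res) = [90.7 × 916 × 1598] / [5350 × 153.928] = 161.216 s⁻²
γ̇_max = √161.216 = 12.6971 s⁻¹
N_max = γ̇_max h / (πD) = 12.6971·0.00613/(π·0.0563) = 0.440054 rev/s → ×60 = 26.4033 rpm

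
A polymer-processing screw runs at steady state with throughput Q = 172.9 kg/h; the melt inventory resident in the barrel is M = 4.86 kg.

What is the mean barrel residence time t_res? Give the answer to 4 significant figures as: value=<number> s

Convert throughput: Q = 172.9 kg/h = 172.9/3600 = 0.0480278 kg/s
t_res = M / Q_s = 4.86 / 0.0480278 = 101.191 s

value=101.2 s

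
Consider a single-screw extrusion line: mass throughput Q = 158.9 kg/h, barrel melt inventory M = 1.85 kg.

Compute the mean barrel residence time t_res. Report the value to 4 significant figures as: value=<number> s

value=41.91 s

Throughput in SI: Q_s = 158.9 kg/h ÷ 3600 s/h = 0.0441389 kg/s
t_res = M / Q_s = 1.85 / 0.0441389 = 41.9132 s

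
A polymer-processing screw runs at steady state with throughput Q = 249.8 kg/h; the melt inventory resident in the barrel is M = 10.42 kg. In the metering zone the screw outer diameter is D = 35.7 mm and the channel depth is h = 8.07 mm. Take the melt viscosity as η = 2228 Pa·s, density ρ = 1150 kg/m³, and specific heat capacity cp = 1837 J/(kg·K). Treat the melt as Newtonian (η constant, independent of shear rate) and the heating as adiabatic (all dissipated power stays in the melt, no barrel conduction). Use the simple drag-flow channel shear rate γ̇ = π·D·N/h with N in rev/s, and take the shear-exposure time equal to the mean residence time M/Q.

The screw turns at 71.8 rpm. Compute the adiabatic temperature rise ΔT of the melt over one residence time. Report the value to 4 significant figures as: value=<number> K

value=43.80 K

Throughput in SI: Q_s = 249.8 kg/h ÷ 3600 s/h = 0.0693889 kg/s
Mean residence time: t_res = M/Q_s = 10.42 kg / 0.0693889 kg/s = 150.168 s
D = 35.7 mm = 0.0357 m;  h = 8.07 mm = 0.00807 m;  N = 71.8 rpm / 60 = 1.19667 rev/s
Shear rate: γ̇ = πDN/h = π·0.0357·1.19667/0.00807 = 16.631 s⁻¹
ΔT = η·γ̇²·t_res / (ρ·cp) = 2228 · (16.631)² · 150.168 / (1150 · 1837) = 43.8048 K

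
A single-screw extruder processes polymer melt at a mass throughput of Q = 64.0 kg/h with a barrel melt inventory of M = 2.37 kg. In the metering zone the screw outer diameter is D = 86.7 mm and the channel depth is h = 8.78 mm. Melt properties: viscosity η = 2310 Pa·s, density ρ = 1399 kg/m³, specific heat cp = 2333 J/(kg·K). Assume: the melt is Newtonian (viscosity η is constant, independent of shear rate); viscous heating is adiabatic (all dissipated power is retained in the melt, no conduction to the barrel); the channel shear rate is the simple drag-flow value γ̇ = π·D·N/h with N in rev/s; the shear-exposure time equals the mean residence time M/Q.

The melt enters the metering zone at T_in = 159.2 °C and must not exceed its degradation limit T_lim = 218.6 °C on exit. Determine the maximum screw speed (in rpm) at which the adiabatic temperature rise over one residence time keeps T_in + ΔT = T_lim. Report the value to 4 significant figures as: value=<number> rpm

value=48.53 rpm

Q_s = Q / 3600 = 64.0 / 3600 = 0.0177778 kg/s
t_res = M / Q_s = 2.37 / 0.0177778 = 133.312 s
Convert to metres: D = 0.0867 m, h = 0.00878 m
Allowable rise: ΔT_a = T_lim − T_in = 218.6 − 159.2 = 59.4 K
γ̇_max² = ΔT_a·ρ·cp/(η·t_res) = 59.4·1399·2333/(2310·133.312) = 629.558 s⁻²
γ̇_max = √629.558 = 25.091 s⁻¹
Solve γ̇ = πDN/h for N: N_max = γ̇_max·h/(π·D) = 25.091 × 0.00878 / (π × 0.0867) = 0.808805 rev/s = 48.5283 rpm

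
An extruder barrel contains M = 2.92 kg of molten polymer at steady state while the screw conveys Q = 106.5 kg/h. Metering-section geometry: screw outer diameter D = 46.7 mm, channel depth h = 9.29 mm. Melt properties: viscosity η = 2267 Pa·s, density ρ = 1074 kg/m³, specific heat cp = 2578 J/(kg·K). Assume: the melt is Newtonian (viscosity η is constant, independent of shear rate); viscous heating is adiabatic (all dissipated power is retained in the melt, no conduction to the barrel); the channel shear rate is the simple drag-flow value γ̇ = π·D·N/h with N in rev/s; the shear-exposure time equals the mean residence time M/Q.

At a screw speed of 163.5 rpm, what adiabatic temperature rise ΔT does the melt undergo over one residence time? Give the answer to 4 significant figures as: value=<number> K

value=149.7 K

Convert throughput: Q = 106.5 kg/h = 106.5/3600 = 0.0295833 kg/s
t_res = M / Q_s = 2.92 / 0.0295833 = 98.7042 s
Convert to SI: D = 0.0467 m, h = 0.00929 m, N = 163.5/60 = 2.725 rev/s
γ̇ = π D N / h = (π)(0.0467)(2.725) / 0.00929 = 43.0346 s⁻¹
ΔT = η·γ̇²·t_res/(ρ·cp) = [2267 × 43.0346² × 98.7042] / [1074 × 2578] = 149.67 K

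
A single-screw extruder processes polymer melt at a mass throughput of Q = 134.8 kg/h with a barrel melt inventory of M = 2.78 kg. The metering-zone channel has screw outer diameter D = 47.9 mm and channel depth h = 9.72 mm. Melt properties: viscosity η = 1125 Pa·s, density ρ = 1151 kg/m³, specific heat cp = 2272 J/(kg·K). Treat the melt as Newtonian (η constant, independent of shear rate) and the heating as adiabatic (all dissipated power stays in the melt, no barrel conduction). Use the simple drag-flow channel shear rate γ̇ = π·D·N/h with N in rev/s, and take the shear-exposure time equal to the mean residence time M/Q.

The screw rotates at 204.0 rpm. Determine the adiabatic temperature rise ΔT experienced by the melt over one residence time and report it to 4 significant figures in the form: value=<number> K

Q_s = Q / 3600 = 134.8 / 3600 = 0.0374444 kg/s
Mean residence time: t_res = M/Q_s = 2.78 kg / 0.0374444 kg/s = 74.2433 s
Convert to SI: D = 0.0479 m, h = 0.00972 m, N = 204.0/60 = 3.4 rev/s
Shear rate: γ̇ = πDN/h = π·0.0479·3.4/0.00972 = 52.6378 s⁻¹
Adiabatic rise: ΔT = η γ̇² t_res / (ρ cp) = 1125·(52.6378)²·74.2433 / (1151·2272) = 88.4957 K

value=88.50 K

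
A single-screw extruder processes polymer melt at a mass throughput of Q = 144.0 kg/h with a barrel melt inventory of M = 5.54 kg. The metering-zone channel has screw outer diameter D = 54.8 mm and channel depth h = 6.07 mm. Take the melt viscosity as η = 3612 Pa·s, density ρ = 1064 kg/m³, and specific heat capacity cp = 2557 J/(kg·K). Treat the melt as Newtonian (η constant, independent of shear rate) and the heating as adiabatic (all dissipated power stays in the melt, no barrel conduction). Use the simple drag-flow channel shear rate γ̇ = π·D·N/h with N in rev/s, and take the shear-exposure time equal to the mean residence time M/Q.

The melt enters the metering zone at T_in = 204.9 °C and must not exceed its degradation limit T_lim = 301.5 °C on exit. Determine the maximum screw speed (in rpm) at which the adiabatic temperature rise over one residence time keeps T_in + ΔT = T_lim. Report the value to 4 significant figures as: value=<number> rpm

value=48.49 rpm

Throughput in SI: Q_s = 144.0 kg/h ÷ 3600 s/h = 0.04 kg/s
Mean residence time: t_res = M/Q_s = 5.54 kg / 0.04 kg/s = 138.5 s
Convert to metres: D = 0.0548 m, h = 0.00607 m
Allowable rise: ΔT_a = T_lim − T_in = 301.5 − 204.9 = 96.6 K
γ̇_max² = ΔT_a·ρ·cp/(η·t_res) = 96.6·1064·2557/(3612·138.5) = 525.354 s⁻²
Take the square root: γ̇_max = √(525.354) = 22.9206 s⁻¹
N_max = γ̇_max·h / (π·D) = 22.9206 · 0.00607 / (π · 0.0548) = 0.808136 rev/s = 48.4881 rpm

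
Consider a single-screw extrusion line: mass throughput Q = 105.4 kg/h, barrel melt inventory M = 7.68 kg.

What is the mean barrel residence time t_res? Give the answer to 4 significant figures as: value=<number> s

Convert throughput: Q = 105.4 kg/h = 105.4/3600 = 0.0292778 kg/s
Mean residence time: t_res = M/Q_s = 7.68 kg / 0.0292778 kg/s = 262.315 s

value=262.3 s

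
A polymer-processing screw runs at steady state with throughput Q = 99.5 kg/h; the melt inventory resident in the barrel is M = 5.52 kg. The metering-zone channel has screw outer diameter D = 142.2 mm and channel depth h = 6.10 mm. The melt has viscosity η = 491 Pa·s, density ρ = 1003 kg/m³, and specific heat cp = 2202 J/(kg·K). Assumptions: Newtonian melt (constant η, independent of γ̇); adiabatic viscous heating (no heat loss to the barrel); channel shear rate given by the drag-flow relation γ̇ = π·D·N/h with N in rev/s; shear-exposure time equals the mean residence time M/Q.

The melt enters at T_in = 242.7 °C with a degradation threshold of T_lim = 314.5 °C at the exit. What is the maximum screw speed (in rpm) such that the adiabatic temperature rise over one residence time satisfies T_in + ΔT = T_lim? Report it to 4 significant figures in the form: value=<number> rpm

Throughput in SI: Q_s = 99.5 kg/h ÷ 3600 s/h = 0.0276389 kg/s
t_res = M / Q_s = 5.52 / 0.0276389 = 199.719 s
Geometry in SI: D = 142.2 mm → 0.1422 m, h = 6.10 mm → 0.0061 m
ΔT_a = T_lim − T_in = 314.5 °C − 242.7 °C = 71.8 K
Invert ΔT = ηγ̇²t_res/(ρcp) for γ̇: γ̇_max² = ΔT_a ρ cp / (η t_res) = 71.8·1003·2202 / (491·199.719) = 1617.12 s⁻²
γ̇_max = √1617.12 = 40.2135 s⁻¹
N_max = γ̇_max h / (πD) = 40.2135·0.0061/(π·0.1422) = 0.5491 rev/s → ×60 = 32.946 rpm

value=32.95 rpm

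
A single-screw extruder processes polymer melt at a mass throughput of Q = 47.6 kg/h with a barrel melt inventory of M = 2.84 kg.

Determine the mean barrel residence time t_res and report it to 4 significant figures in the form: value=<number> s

Convert throughput: Q = 47.6 kg/h = 47.6/3600 = 0.0132222 kg/s
t_res = M / Q_s = 2.84 / 0.0132222 = 214.79 s

value=214.8 s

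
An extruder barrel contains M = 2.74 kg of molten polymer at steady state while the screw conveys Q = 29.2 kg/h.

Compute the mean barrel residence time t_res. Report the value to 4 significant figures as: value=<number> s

Convert throughput: Q = 29.2 kg/h = 29.2/3600 = 0.00811111 kg/s
t_res = M / Q_s = 2.74 ÷ 0.00811111 = 337.808 s

value=337.8 s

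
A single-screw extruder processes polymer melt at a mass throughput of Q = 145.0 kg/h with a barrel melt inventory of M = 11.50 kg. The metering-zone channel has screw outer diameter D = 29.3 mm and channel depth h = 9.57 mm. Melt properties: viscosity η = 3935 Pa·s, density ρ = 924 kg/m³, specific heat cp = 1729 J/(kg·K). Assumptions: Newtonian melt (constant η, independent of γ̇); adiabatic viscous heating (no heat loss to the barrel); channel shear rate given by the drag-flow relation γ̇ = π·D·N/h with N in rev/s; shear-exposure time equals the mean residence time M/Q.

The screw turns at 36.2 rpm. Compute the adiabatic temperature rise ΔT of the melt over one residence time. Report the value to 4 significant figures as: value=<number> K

value=23.68 K

Convert throughput: Q = 145.0 kg/h = 145.0/3600 = 0.0402778 kg/s
t_res = M / Q_s = 11.50 / 0.0402778 = 285.517 s
Convert to SI: D = 0.0293 m, h = 0.00957 m, N = 36.2/60 = 0.603333 rev/s
γ̇ = π·D·N / h = π · 0.0293 · 0.603333 / 0.00957 = 5.80314 s⁻¹
ΔT = η·γ̇²·t_res/(ρ·cp) = [3935 × 5.80314² × 285.517] / [924 × 1729] = 23.683 K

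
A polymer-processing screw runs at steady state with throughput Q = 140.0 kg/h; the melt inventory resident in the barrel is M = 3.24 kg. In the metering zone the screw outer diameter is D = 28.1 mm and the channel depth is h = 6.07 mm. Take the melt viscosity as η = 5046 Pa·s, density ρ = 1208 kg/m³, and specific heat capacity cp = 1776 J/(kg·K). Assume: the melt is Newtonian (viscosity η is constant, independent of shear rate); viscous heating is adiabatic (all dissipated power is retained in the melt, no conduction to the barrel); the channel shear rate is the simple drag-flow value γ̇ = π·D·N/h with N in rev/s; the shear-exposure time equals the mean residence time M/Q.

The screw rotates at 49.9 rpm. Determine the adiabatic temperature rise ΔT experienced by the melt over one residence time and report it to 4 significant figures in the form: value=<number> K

Throughput in SI: Q_s = 140.0 kg/h ÷ 3600 s/h = 0.0388889 kg/s
t_res = M / Q_s = 3.24 ÷ 0.0388889 = 83.3143 s
Geometry in metres: D = 28.1 mm → 0.0281 m, h = 6.07 mm → 0.00607 m; screw speed N = 49.9 rpm = 0.831667 rev/s
Shear rate: γ̇ = πDN/h = π·0.0281·0.831667/0.00607 = 12.0953 s⁻¹
ΔT = η·γ̇²·t_res / (ρ·cp) = 5046 · (12.0953)² · 83.3143 / (1208 · 1776) = 28.6675 K

value=28.67 K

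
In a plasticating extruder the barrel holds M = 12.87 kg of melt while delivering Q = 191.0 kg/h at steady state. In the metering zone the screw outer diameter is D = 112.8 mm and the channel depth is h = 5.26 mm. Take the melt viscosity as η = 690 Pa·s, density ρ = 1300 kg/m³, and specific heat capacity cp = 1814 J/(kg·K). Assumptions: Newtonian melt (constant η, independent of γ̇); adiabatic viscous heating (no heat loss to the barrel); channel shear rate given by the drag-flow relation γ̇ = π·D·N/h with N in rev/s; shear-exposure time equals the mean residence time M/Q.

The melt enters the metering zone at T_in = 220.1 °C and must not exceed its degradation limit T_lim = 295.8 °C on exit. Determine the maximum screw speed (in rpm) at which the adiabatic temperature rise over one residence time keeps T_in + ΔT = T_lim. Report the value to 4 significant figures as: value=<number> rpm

Q_s = Q / 3600 = 191.0 / 3600 = 0.0530556 kg/s
t_res = M / Q_s = 12.87 ÷ 0.0530556 = 242.576 s
Geometry in SI: D = 112.8 mm → 0.1128 m, h = 5.26 mm → 0.00526 m
ΔT_a = T_lim − T_in = 295.8 °C − 220.1 °C = 75.7 K
Invert ΔT = ηγ̇²t_res/(ρcp) for γ̇: γ̇_max² = ΔT_a ρ cp / (η t_res) = 75.7·1300·1814 / (690·242.576) = 1066.55 s⁻²
γ̇_max = √1066.55 = 32.658 s⁻¹
N_max = γ̇_max·h / (π·D) = 32.658 · 0.00526 / (π · 0.1128) = 0.484749 rev/s = 29.0849 rpm

value=29.08 rpm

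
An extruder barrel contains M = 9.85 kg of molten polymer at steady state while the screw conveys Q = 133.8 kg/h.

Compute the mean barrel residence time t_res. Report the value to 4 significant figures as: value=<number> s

Convert throughput: Q = 133.8 kg/h = 133.8/3600 = 0.0371667 kg/s
Mean residence time: t_res = M/Q_s = 9.85 kg / 0.0371667 kg/s = 265.022 s

value=265.0 s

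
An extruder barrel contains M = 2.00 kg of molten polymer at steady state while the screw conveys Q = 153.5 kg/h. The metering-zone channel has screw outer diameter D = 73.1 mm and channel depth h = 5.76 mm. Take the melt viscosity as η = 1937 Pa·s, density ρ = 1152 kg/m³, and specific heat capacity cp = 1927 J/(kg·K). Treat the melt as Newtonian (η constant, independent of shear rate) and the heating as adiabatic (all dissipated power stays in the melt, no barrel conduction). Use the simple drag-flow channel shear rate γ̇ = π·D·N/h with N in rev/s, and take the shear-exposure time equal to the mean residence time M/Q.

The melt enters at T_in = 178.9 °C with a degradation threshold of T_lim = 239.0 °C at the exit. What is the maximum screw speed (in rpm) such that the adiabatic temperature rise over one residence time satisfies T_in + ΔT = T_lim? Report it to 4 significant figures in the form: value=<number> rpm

Convert throughput: Q = 153.5 kg/h = 153.5/3600 = 0.0426389 kg/s
t_res = M / Q_s = 2.00 / 0.0426389 = 46.9055 s
Geometry in SI: D = 73.1 mm → 0.0731 m, h = 5.76 mm → 0.00576 m
ΔT_a = T_lim − T_in = 239.0 °C − 178.9 °C = 60.1 K
γ̇_max² = ΔT_a·ρ·cp/(η·t_res) = 60.1·1152·1927/(1937·46.9055) = 1468.44 s⁻²
γ̇_max = sqrt(1468.44) = 38.3202 s⁻¹
N_max = γ̇_max·h / (π·D) = 38.3202 · 0.00576 / (π · 0.0731) = 0.961131 rev/s = 57.6679 rpm

value=57.67 rpm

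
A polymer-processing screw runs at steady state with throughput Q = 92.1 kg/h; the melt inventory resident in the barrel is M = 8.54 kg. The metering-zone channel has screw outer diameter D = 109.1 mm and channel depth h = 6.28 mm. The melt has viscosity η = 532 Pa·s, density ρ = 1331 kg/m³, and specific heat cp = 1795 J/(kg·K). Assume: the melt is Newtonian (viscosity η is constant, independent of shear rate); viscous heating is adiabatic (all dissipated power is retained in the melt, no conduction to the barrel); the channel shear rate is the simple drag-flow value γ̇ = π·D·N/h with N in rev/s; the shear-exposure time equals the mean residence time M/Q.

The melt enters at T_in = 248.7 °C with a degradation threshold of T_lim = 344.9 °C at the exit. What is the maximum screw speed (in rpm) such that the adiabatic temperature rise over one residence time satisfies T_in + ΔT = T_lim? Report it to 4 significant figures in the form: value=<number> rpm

Convert throughput: Q = 92.1 kg/h = 92.1/3600 = 0.0255833 kg/s
t_res = M / Q_s = 8.54 ÷ 0.0255833 = 333.811 s
Convert to metres: D = 0.1091 m, h = 0.00628 m
Allowable rise: ΔT_a = T_lim − T_in = 344.9 − 248.7 = 96.2 K
γ̇_max² = ΔT_a·ρ·cp / (η·t_res) = [96.2 × 1331 × 1795] / [532 × 333.811] = 1294.21 s⁻²
Take the square root: γ̇_max = √(1294.21) = 35.9751 s⁻¹
Solve γ̇ = πDN/h for N: N_max = γ̇_max·h/(π·D) = 35.9751 × 0.00628 / (π × 0.1091) = 0.659155 rev/s = 39.5493 rpm

value=39.55 rpm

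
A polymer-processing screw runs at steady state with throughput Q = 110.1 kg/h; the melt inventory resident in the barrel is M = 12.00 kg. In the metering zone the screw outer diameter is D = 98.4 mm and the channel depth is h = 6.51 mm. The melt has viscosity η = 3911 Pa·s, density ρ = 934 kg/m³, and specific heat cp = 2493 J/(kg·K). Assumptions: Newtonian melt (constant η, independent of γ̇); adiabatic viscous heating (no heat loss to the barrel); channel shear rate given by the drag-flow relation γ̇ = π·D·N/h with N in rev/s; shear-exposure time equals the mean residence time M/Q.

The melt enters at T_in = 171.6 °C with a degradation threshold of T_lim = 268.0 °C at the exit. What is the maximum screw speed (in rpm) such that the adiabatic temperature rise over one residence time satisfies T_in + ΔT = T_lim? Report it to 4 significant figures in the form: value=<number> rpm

Convert throughput: Q = 110.1 kg/h = 110.1/3600 = 0.0305833 kg/s
t_res = M / Q_s = 12.00 ÷ 0.0305833 = 392.371 s
D = 98.4 mm = 0.0984 m;  h = 6.51 mm = 0.00651 m
ΔT_a = T_lim − T_in = 268.0 − 171.6 = 96.4 K
γ̇_max² = ΔT_a·ρ·cp / (η·t_res) = [96.4 × 934 × 2493] / [3911 × 392.371] = 146.272 s⁻²
γ̇_max = √146.272 = 12.0943 s⁻¹
N_max = γ̇_max h / (πD) = 12.0943·0.00651/(π·0.0984) = 0.254693 rev/s → ×60 = 15.2816 rpm

value=15.28 rpm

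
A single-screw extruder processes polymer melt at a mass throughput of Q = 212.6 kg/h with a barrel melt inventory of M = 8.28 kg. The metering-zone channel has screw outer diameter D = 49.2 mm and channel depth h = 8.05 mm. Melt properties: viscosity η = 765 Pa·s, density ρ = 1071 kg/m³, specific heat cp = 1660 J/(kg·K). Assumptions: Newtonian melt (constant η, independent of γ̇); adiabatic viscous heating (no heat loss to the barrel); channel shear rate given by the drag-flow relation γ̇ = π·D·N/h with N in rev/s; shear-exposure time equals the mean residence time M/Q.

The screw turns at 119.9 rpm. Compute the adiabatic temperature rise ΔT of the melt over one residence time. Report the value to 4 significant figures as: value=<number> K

Throughput in SI: Q_s = 212.6 kg/h ÷ 3600 s/h = 0.0590556 kg/s
Mean residence time: t_res = M/Q_s = 8.28 kg / 0.0590556 kg/s = 140.207 s
Convert to SI: D = 0.0492 m, h = 0.00805 m, N = 119.9/60 = 1.99833 rev/s
γ̇ = π D N / h = (π)(0.0492)(1.99833) / 0.00805 = 38.3696 s⁻¹
ΔT = η·γ̇²·t_res/(ρ·cp) = [765 × 38.3696² × 140.207] / [1071 × 1660] = 88.8193 K

value=88.82 K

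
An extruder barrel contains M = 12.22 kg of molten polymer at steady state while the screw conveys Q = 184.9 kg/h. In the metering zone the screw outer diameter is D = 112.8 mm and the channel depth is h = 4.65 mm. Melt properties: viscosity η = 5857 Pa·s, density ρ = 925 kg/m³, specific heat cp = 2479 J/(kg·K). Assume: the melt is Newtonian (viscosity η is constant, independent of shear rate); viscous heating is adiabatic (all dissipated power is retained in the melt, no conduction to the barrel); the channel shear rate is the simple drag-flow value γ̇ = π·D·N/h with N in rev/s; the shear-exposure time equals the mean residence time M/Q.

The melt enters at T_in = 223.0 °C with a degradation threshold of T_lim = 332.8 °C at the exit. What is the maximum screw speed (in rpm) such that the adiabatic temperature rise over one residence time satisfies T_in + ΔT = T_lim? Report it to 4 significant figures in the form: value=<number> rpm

Convert throughput: Q = 184.9 kg/h = 184.9/3600 = 0.0513611 kg/s
t_res = M / Q_s = 12.22 / 0.0513611 = 237.923 s
Convert to metres: D = 0.1128 m, h = 0.00465 m
ΔT_a = T_lim − T_in = 332.8 °C − 223.0 °C = 109.8 K
γ̇_max² = ΔT_a·ρ·cp/(η·t_res) = 109.8·925·2479/(5857·237.923) = 180.679 s⁻²
γ̇_max = sqrt(180.679) = 13.4417 s⁻¹
Solve γ̇ = πDN/h for N: N_max = γ̇_max·h/(π·D) = 13.4417 × 0.00465 / (π × 0.1128) = 0.17638 rev/s = 10.5828 rpm

value=10.58 rpm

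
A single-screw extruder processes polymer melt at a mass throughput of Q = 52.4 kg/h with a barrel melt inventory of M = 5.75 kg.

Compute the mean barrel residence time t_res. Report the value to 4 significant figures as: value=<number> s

value=395.0 s

Throughput in SI: Q_s = 52.4 kg/h ÷ 3600 s/h = 0.0145556 kg/s
t_res = M / Q_s = 5.75 ÷ 0.0145556 = 395.038 s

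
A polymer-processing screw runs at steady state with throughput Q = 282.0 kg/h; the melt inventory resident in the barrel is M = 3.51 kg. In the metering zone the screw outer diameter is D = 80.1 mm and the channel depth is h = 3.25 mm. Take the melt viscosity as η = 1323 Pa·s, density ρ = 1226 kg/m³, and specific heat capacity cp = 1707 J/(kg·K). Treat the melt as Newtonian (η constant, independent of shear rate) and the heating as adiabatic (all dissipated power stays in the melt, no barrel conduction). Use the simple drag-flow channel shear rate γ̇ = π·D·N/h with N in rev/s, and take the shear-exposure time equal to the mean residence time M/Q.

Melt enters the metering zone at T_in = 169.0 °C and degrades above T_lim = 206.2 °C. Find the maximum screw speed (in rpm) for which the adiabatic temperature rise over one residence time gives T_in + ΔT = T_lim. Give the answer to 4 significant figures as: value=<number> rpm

value=28.08 rpm

Throughput in SI: Q_s = 282.0 kg/h ÷ 3600 s/h = 0.0783333 kg/s
t_res = M / Q_s = 3.51 ÷ 0.0783333 = 44.8085 s
Geometry in SI: D = 80.1 mm → 0.0801 m, h = 3.25 mm → 0.00325 m
Allowable rise: ΔT_a = T_lim − T_in = 206.2 − 169.0 = 37.2 K
Invert ΔT = ηγ̇²t_res/(ρcp) for γ̇: γ̇_max² = ΔT_a ρ cp / (η t_res) = 37.2·1226·1707 / (1323·44.8085) = 1313.25 s⁻²
γ̇_max = sqrt(1313.25) = 36.2388 s⁻¹
Solve γ̇ = πDN/h for N: N_max = γ̇_max·h/(π·D) = 36.2388 × 0.00325 / (π × 0.0801) = 0.468031 rev/s = 28.0818 rpm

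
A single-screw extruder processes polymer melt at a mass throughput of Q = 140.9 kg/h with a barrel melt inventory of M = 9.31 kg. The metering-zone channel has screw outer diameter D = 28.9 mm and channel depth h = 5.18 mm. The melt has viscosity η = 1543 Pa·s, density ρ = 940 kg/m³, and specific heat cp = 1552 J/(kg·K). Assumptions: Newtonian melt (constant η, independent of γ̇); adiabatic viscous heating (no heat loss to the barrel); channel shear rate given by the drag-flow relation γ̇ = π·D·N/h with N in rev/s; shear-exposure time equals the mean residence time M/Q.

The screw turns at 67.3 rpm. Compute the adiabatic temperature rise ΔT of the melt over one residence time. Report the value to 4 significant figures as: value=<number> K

Q_s = Q / 3600 = 140.9 / 3600 = 0.0391389 kg/s
t_res = M / Q_s = 9.31 / 0.0391389 = 237.871 s
D = 28.9 mm = 0.0289 m;  h = 5.18 mm = 0.00518 m;  N = 67.3 rpm / 60 = 1.12167 rev/s
Shear rate: γ̇ = πDN/h = π·0.0289·1.12167/0.00518 = 19.6599 s⁻¹
Adiabatic rise: ΔT = η γ̇² t_res / (ρ cp) = 1543·(19.6599)²·237.871 / (940·1552) = 97.2414 K

value=97.24 K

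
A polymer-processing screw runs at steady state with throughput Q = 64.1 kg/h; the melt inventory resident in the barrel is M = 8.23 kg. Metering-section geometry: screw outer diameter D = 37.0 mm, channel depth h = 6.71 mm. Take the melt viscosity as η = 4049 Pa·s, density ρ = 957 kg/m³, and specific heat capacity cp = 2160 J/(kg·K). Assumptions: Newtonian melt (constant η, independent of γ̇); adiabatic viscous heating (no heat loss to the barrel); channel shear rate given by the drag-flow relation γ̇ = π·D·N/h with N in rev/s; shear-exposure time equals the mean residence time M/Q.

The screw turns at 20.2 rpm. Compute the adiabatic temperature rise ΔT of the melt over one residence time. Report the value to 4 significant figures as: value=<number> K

value=30.80 K

Convert throughput: Q = 64.1 kg/h = 64.1/3600 = 0.0178056 kg/s
t_res = M / Q_s = 8.23 / 0.0178056 = 462.215 s
Geometry in metres: D = 37.0 mm → 0.037 m, h = 6.71 mm → 0.00671 m; screw speed N = 20.2 rpm = 0.336667 rev/s
Shear rate: γ̇ = πDN/h = π·0.037·0.336667/0.00671 = 5.83216 s⁻¹
ΔT = η·γ̇²·t_res / (ρ·cp) = 4049 · (5.83216)² · 462.215 / (957 · 2160) = 30.7953 K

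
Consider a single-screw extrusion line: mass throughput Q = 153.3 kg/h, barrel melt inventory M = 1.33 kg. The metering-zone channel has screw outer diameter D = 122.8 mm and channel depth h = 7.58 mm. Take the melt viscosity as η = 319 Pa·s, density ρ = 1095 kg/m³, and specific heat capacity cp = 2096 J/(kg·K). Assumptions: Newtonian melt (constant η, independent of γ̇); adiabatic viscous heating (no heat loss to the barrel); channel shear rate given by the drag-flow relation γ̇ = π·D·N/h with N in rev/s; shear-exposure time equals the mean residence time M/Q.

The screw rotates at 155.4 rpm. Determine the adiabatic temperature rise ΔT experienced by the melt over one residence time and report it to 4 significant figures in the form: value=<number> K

Q_s = Q / 3600 = 153.3 / 3600 = 0.0425833 kg/s
t_res = M / Q_s = 1.33 ÷ 0.0425833 = 31.2329 s
Convert to SI: D = 0.1228 m, h = 0.00758 m, N = 155.4/60 = 2.59 rev/s
γ̇ = π D N / h = (π)(0.1228)(2.59) / 0.00758 = 131.819 s⁻¹
Adiabatic rise: ΔT = η γ̇² t_res / (ρ cp) = 319·(131.819)²·31.2329 / (1095·2096) = 75.4319 K

value=75.43 K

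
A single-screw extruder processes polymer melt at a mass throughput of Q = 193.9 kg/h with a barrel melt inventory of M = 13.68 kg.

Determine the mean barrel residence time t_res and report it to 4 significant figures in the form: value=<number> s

Convert throughput: Q = 193.9 kg/h = 193.9/3600 = 0.0538611 kg/s
t_res = M / Q_s = 13.68 / 0.0538611 = 253.987 s

value=254.0 s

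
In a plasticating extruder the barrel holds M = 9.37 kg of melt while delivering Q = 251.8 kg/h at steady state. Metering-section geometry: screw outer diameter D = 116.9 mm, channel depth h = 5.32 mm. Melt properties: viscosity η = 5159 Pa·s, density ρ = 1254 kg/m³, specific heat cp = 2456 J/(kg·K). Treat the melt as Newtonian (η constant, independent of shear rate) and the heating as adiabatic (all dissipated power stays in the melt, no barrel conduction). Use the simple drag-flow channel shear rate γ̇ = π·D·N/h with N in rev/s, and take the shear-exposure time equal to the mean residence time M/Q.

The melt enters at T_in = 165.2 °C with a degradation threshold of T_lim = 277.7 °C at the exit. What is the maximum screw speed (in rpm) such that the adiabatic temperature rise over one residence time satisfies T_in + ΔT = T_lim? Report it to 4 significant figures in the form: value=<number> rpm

Throughput in SI: Q_s = 251.8 kg/h ÷ 3600 s/h = 0.0699444 kg/s
t_res = M / Q_s = 9.37 ÷ 0.0699444 = 133.963 s
Convert to metres: D = 0.1169 m, h = 0.00532 m
ΔT_a = T_lim − T_in = 277.7 °C − 165.2 °C = 112.5 K
γ̇_max² = ΔT_a·ρ·cp/(η·t_res) = 112.5·1254·2456/(5159·133.963) = 501.333 s⁻²
Take the square root: γ̇_max = √(501.333) = 22.3905 s⁻¹
Solve γ̇ = πDN/h for N: N_max = γ̇_max·h/(π·D) = 22.3905 × 0.00532 / (π × 0.1169) = 0.324347 rev/s = 19.4608 rpm

value=19.46 rpm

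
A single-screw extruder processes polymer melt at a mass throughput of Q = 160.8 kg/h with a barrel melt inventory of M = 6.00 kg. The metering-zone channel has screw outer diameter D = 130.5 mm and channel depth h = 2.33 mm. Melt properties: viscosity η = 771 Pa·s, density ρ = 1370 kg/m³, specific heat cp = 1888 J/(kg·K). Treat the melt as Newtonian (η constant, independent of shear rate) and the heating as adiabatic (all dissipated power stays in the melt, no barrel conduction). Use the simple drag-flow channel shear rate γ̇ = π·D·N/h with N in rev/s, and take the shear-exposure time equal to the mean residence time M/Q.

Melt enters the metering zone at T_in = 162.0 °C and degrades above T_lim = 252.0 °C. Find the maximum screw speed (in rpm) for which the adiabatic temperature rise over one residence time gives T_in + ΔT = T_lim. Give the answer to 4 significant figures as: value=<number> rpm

Throughput in SI: Q_s = 160.8 kg/h ÷ 3600 s/h = 0.0446667 kg/s
t_res = M / Q_s = 6.00 ÷ 0.0446667 = 134.328 s
Geometry in SI: D = 130.5 mm → 0.1305 m, h = 2.33 mm → 0.00233 m
ΔT_a = T_lim − T_in = 252.0 °C − 162.0 °C = 90 K
Invert ΔT = ηγ̇²t_res/(ρcp) for γ̇: γ̇_max² = ΔT_a ρ cp / (η t_res) = 90·1370·1888 / (771·134.328) = 2247.72 s⁻²
γ̇_max = √2247.72 = 47.4102 s⁻¹
N_max = γ̇_max·h / (π·D) = 47.4102 · 0.00233 / (π · 0.1305) = 0.269443 rev/s = 16.1666 rpm

value=16.17 rpm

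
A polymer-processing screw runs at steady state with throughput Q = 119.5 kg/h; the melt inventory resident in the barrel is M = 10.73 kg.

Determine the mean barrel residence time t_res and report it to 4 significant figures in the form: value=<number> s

Convert throughput: Q = 119.5 kg/h = 119.5/3600 = 0.0331944 kg/s
t_res = M / Q_s = 10.73 ÷ 0.0331944 = 323.247 s

value=323.2 s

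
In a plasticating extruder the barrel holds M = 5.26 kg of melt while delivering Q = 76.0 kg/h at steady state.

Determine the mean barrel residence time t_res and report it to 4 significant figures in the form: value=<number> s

value=249.2 s

Throughput in SI: Q_s = 76.0 kg/h ÷ 3600 s/h = 0.0211111 kg/s
t_res = M / Q_s = 5.26 / 0.0211111 = 249.158 s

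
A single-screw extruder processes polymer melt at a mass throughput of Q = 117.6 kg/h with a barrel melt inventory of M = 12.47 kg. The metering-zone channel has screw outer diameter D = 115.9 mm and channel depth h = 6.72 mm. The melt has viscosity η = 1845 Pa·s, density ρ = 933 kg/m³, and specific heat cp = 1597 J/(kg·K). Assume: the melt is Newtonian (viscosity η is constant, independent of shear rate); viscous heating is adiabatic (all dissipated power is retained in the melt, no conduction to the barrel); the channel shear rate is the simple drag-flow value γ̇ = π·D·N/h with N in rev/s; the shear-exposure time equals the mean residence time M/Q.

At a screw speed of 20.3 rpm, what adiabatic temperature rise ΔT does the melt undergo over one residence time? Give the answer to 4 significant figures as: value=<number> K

value=158.9 K

Throughput in SI: Q_s = 117.6 kg/h ÷ 3600 s/h = 0.0326667 kg/s
Mean residence time: t_res = M/Q_s = 12.47 kg / 0.0326667 kg/s = 381.735 s
D = 115.9 mm = 0.1159 m;  h = 6.72 mm = 0.00672 m;  N = 20.3 rpm / 60 = 0.338333 rev/s
γ̇ = π·D·N / h = π · 0.1159 · 0.338333 / 0.00672 = 18.332 s⁻¹
ΔT = η·γ̇²·t_res/(ρ·cp) = [1845 × 18.332² × 381.735] / [933 × 1597] = 158.851 K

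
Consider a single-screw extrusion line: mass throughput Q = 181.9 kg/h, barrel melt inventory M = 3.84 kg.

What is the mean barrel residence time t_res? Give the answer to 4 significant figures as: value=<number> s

value=76.00 s

Throughput in SI: Q_s = 181.9 kg/h ÷ 3600 s/h = 0.0505278 kg/s
Mean residence time: t_res = M/Q_s = 3.84 kg / 0.0505278 kg/s = 75.9978 s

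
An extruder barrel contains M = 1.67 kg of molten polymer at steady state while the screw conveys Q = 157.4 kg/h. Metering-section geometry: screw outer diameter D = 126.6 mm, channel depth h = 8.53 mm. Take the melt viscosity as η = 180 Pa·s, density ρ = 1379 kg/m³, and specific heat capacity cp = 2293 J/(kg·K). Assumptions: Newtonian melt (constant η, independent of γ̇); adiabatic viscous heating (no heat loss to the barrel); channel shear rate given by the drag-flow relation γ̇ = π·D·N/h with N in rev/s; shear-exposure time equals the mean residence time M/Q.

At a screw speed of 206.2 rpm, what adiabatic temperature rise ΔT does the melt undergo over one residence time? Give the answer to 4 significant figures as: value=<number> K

Q_s = Q / 3600 = 157.4 / 3600 = 0.0437222 kg/s
Mean residence time: t_res = M/Q_s = 1.67 kg / 0.0437222 kg/s = 38.1957 s
D = 126.6 mm = 0.1266 m;  h = 8.53 mm = 0.00853 m;  N = 206.2 rpm / 60 = 3.43667 rev/s
Shear rate: γ̇ = πDN/h = π·0.1266·3.43667/0.00853 = 160.24 s⁻¹
Adiabatic rise: ΔT = η γ̇² t_res / (ρ cp) = 180·(160.24)²·38.1957 / (1379·2293) = 55.8293 K

value=55.83 K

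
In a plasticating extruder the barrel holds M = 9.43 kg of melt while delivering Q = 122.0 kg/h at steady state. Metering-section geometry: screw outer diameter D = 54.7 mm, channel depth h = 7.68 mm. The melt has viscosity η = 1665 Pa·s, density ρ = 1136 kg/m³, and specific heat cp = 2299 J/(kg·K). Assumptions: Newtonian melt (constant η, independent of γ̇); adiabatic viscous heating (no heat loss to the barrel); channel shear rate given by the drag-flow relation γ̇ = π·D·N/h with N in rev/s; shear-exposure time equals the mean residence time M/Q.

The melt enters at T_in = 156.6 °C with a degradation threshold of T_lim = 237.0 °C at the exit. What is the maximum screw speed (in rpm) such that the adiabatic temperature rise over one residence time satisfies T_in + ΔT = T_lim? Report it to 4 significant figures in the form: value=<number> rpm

value=57.09 rpm

Q_s = Q / 3600 = 122.0 / 3600 = 0.0338889 kg/s
t_res = M / Q_s = 9.43 ÷ 0.0338889 = 278.262 s
Convert to metres: D = 0.0547 m, h = 0.00768 m
ΔT_a = T_lim − T_in = 237.0 − 156.6 = 80.4 K
γ̇_max² = ΔT_a·ρ·cp / (η·t_res) = [80.4 × 1136 × 2299] / [1665 × 278.262] = 453.215 s⁻²
γ̇_max = √453.215 = 21.2889 s⁻¹
N_max = γ̇_max h / (πD) = 21.2889·0.00768/(π·0.0547) = 0.951429 rev/s → ×60 = 57.0857 rpm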